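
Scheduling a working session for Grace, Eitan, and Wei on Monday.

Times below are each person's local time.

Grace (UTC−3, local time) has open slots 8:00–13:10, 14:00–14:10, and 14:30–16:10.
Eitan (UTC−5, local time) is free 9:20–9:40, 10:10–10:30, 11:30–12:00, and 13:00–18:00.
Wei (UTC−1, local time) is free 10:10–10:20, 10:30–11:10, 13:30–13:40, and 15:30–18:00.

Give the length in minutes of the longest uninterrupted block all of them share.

Grace → UTC: 11:00–16:10, 17:00–17:10, 17:30–19:10.
Eitan → UTC: 14:20–14:40, 15:10–15:30, 16:30–17:00, 18:00–23:00.
Wei → UTC: 11:10–11:20, 11:30–12:10, 14:30–14:40, 16:30–19:00.
Grace ∩ Eitan: 14:20–14:40, 15:10–15:30, 18:00–19:10.
Grace ∩ Eitan ∩ Wei: 14:30–14:40, 18:00–19:00.
Common window lengths: 10, 60 min; longest is 60.

60 minutes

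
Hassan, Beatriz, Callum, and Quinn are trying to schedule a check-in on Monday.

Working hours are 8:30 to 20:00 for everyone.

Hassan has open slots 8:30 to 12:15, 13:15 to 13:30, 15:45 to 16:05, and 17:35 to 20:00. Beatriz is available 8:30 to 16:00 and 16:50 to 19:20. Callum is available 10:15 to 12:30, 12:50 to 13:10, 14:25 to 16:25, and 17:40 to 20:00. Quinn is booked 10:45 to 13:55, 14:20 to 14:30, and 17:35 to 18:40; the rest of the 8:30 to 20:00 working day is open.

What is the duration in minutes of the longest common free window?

40 minutes

Quinn free within 08:30–20:00: 08:30–10:45, 13:55–14:20, 14:30–17:35, 18:40–20:00.
Hassan ∩ Beatriz: 08:30–12:15, 13:15–13:30, 15:45–16:00, 17:35–19:20.
Hassan ∩ Beatriz ∩ Callum: 10:15–12:15, 15:45–16:00, 17:40–19:20.
Hassan ∩ Beatriz ∩ Callum ∩ Quinn: 10:15–10:45, 15:45–16:00, 18:40–19:20.
Common window lengths: 30, 15, 40 min; longest is 40.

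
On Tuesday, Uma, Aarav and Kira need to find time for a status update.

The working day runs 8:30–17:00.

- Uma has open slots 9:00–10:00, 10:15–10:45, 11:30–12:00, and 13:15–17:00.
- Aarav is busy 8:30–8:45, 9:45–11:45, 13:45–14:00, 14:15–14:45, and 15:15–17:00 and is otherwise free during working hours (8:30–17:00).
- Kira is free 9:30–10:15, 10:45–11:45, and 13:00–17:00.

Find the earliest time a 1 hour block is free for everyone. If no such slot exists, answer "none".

none

Aarav free within 08:30–17:00: 08:45–09:45, 11:45–13:45, 14:00–14:15, 14:45–15:15.
Uma ∩ Aarav: 09:00–09:45, 11:45–12:00, 13:15–13:45, 14:00–14:15, 14:45–15:15.
Uma ∩ Aarav ∩ Kira: 09:30–09:45, 13:15–13:45, 14:00–14:15, 14:45–15:15.
Windows ≥ 60 min: (none).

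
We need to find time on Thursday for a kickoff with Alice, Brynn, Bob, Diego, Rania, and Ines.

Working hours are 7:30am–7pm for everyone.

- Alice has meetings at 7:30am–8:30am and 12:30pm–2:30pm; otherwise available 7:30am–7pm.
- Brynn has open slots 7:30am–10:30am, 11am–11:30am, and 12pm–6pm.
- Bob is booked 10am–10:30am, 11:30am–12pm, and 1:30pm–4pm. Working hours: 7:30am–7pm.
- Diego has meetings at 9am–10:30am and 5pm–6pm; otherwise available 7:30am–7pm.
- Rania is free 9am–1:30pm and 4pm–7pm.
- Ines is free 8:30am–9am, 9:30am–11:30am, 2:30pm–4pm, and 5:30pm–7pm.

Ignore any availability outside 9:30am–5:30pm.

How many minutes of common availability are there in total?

30 minutes

Alice free within 07:30–19:00: 08:30–12:30, 14:30–19:00.
Bob free within 07:30–19:00: 07:30–10:00, 10:30–11:30, 12:00–13:30, 16:00–19:00.
Diego free within 07:30–19:00: 07:30–09:00, 10:30–17:00, 18:00–19:00.
Alice ∩ Brynn: 08:30–10:30, 11:00–11:30, 12:00–12:30, 14:30–18:00.
Alice ∩ Brynn ∩ Bob: 08:30–10:00, 11:00–11:30, 12:00–12:30, 16:00–18:00.
Alice ∩ Brynn ∩ Bob ∩ Diego: 08:30–09:00, 11:00–11:30, 12:00–12:30, 16:00–17:00.
Alice ∩ Brynn ∩ Bob ∩ Diego ∩ Rania: 11:00–11:30, 12:00–12:30, 16:00–17:00.
Alice ∩ Brynn ∩ Bob ∩ Diego ∩ Rania ∩ Ines: 11:00–11:30.
Restricted to 09:30–17:30: 11:00–11:30.
Total common minutes: 30.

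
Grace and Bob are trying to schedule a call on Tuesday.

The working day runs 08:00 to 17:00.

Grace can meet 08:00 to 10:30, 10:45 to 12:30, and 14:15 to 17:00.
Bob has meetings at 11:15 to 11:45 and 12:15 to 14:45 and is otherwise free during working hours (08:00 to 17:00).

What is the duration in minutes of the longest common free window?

150 minutes

Bob free within 08:00–17:00: 08:00–11:15, 11:45–12:15, 14:45–17:00.
Grace ∩ Bob: 08:00–10:30, 10:45–11:15, 11:45–12:15, 14:45–17:00.
Common window lengths: 150, 30, 30, 135 min; longest is 150.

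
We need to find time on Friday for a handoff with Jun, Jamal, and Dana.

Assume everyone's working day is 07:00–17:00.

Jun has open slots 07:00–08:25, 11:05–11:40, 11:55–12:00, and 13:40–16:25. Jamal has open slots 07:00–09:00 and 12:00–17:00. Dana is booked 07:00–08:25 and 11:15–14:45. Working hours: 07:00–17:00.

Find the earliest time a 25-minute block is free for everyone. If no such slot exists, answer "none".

Dana free within 07:00–17:00: 08:25–11:15, 14:45–17:00.
Jun ∩ Jamal: 07:00–08:25, 13:40–16:25.
Jun ∩ Jamal ∩ Dana: 14:45–16:25.
Windows ≥ 25 min: 14:45–16:25.
Earliest such window starts at 14:45.

14:45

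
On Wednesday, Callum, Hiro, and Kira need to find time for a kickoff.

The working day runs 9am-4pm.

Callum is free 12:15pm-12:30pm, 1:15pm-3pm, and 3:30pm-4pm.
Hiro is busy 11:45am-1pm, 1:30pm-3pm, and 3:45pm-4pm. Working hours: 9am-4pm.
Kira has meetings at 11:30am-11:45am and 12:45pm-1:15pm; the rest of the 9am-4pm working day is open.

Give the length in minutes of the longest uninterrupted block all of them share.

15 minutes

Hiro free within 09:00–16:00: 09:00–11:45, 13:00–13:30, 15:00–15:45.
Kira free within 09:00–16:00: 09:00–11:30, 11:45–12:45, 13:15–16:00.
Callum ∩ Hiro: 13:15–13:30, 15:30–15:45.
Callum ∩ Hiro ∩ Kira: 13:15–13:30, 15:30–15:45.
Common window lengths: 15, 15 min; longest is 15.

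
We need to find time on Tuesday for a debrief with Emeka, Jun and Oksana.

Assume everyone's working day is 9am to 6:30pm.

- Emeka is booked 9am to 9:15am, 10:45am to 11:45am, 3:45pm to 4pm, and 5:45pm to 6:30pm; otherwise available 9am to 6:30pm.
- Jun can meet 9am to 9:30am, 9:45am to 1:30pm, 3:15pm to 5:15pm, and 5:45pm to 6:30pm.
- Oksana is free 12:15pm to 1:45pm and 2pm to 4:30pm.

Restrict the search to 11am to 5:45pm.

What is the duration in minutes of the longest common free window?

75 minutes

Emeka free within 09:00–18:30: 09:15–10:45, 11:45–15:45, 16:00–17:45.
Emeka ∩ Jun: 09:15–09:30, 09:45–10:45, 11:45–13:30, 15:15–15:45, 16:00–17:15.
Emeka ∩ Jun ∩ Oksana: 12:15–13:30, 15:15–15:45, 16:00–16:30.
Restricted to 11:00–17:45: 12:15–13:30, 15:15–15:45, 16:00–16:30.
Common window lengths: 75, 30, 30 min; longest is 75.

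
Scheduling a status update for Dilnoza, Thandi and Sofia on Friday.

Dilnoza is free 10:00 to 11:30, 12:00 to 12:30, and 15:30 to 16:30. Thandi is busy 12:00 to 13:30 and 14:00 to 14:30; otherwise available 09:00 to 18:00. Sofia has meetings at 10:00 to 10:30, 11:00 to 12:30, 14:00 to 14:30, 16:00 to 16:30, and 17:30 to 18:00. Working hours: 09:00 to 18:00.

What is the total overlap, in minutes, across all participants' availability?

60 minutes

Thandi free within 09:00–18:00: 09:00–12:00, 13:30–14:00, 14:30–18:00.
Sofia free within 09:00–18:00: 09:00–10:00, 10:30–11:00, 12:30–14:00, 14:30–16:00, 16:30–17:30.
Dilnoza ∩ Thandi: 10:00–11:30, 15:30–16:30.
Dilnoza ∩ Thandi ∩ Sofia: 10:30–11:00, 15:30–16:00.
Total common minutes: 30 + 30 = 60.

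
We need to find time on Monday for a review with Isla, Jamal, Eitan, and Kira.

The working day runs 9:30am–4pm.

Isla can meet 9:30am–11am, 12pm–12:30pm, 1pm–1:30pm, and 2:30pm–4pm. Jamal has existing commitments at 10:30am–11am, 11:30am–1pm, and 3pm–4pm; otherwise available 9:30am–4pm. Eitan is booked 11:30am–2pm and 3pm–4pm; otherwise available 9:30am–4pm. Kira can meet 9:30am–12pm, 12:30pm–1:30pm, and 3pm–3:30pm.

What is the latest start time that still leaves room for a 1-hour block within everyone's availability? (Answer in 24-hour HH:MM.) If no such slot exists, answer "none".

09:30

Jamal free within 09:30–16:00: 09:30–10:30, 11:00–11:30, 13:00–15:00.
Eitan free within 09:30–16:00: 09:30–11:30, 14:00–15:00.
Isla ∩ Jamal: 09:30–10:30, 13:00–13:30, 14:30–15:00.
Isla ∩ Jamal ∩ Eitan: 09:30–10:30, 14:30–15:00.
Isla ∩ Jamal ∩ Eitan ∩ Kira: 09:30–10:30.
Windows ≥ 60 min: 09:30–10:30.
Latest start in the last window 09:30–10:30 is 10:30 − 60 min = 09:30.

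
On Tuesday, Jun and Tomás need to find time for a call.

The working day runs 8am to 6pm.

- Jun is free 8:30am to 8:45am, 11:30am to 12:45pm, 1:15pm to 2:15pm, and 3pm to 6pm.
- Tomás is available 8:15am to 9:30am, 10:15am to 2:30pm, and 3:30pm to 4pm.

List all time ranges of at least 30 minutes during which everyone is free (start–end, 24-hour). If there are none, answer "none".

Jun ∩ Tomás: 08:30–08:45, 11:30–12:45, 13:15–14:15, 15:30–16:00.
Windows ≥ 30 min: 11:30–12:45, 13:15–14:15, 15:30–16:00.

11:30–12:45, 13:15–14:15, 15:30–16:00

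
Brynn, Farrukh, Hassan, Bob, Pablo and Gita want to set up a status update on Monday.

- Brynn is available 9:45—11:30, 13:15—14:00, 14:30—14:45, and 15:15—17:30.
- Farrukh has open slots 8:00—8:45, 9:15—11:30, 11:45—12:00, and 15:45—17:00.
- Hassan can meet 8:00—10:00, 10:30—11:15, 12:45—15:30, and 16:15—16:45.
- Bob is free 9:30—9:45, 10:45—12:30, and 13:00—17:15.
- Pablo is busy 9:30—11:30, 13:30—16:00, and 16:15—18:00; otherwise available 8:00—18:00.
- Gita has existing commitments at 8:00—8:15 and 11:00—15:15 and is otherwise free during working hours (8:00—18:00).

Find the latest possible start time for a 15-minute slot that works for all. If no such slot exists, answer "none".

none

Pablo free within 08:00–18:00: 08:00–09:30, 11:30–13:30, 16:00–16:15.
Gita free within 08:00–18:00: 08:15–11:00, 15:15–18:00.
Brynn ∩ Farrukh: 09:45–11:30, 15:45–17:00.
Brynn ∩ Farrukh ∩ Hassan: 09:45–10:00, 10:30–11:15, 16:15–16:45.
Brynn ∩ Farrukh ∩ Hassan ∩ Bob: 10:45–11:15, 16:15–16:45.
Brynn ∩ Farrukh ∩ Hassan ∩ Bob ∩ Pablo: (none).
Brynn ∩ Farrukh ∩ Hassan ∩ Bob ∩ Pablo ∩ Gita: (none).
Windows ≥ 15 min: (none).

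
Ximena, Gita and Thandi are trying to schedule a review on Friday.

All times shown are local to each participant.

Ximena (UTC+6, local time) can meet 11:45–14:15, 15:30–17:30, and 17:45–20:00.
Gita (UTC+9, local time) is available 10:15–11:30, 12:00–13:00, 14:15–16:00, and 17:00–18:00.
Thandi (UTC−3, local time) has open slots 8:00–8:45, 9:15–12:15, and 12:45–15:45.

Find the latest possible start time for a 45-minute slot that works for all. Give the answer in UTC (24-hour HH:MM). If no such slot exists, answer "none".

Ximena → UTC: 05:45–08:15, 09:30–11:30, 11:45–14:00.
Gita → UTC: 01:15–02:30, 03:00–04:00, 05:15–07:00, 08:00–09:00.
Thandi → UTC: 11:00–11:45, 12:15–15:15, 15:45–18:45.
Ximena ∩ Gita: 05:45–07:00, 08:00–08:15.
Ximena ∩ Gita ∩ Thandi: (none).
Windows ≥ 45 min: (none).

none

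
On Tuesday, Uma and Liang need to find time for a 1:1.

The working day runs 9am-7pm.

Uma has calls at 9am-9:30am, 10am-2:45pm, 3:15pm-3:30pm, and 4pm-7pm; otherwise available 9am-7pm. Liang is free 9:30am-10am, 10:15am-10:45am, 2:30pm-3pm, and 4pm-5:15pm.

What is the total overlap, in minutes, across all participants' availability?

Uma free within 09:00–19:00: 09:30–10:00, 14:45–15:15, 15:30–16:00.
Uma ∩ Liang: 09:30–10:00, 14:45–15:00.
Total common minutes: 30 + 15 = 45.

45 minutes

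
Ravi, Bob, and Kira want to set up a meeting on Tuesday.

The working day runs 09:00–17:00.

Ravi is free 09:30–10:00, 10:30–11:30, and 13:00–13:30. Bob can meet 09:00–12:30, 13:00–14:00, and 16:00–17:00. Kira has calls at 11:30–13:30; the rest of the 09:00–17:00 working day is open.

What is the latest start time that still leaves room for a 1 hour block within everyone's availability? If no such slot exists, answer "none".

10:30

Kira free within 09:00–17:00: 09:00–11:30, 13:30–17:00.
Ravi ∩ Bob: 09:30–10:00, 10:30–11:30, 13:00–13:30.
Ravi ∩ Bob ∩ Kira: 09:30–10:00, 10:30–11:30.
Windows ≥ 60 min: 10:30–11:30.
Latest start in the last window 10:30–11:30 is 11:30 − 60 min = 10:30.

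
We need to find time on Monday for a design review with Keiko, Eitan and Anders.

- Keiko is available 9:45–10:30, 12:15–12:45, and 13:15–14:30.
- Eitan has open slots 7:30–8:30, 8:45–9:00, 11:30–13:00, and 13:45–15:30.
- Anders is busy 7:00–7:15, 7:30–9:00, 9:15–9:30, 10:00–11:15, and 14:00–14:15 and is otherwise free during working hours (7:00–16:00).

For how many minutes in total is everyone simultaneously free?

60 minutes

Anders free within 07:00–16:00: 07:15–07:30, 09:00–09:15, 09:30–10:00, 11:15–14:00, 14:15–16:00.
Keiko ∩ Eitan: 12:15–12:45, 13:45–14:30.
Keiko ∩ Eitan ∩ Anders: 12:15–12:45, 13:45–14:00, 14:15–14:30.
Total common minutes: 30 + 15 + 15 = 60.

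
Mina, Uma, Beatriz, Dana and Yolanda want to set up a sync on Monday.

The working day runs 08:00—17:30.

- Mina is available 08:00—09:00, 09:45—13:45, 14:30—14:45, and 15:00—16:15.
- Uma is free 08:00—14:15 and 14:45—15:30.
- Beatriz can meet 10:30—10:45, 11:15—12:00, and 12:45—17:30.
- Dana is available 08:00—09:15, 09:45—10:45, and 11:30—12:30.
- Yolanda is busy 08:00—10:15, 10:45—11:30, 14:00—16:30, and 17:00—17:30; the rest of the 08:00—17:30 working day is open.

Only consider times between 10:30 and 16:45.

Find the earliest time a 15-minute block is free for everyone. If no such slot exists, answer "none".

Yolanda free within 08:00–17:30: 10:15–10:45, 11:30–14:00, 16:30–17:00.
Mina ∩ Uma: 08:00–09:00, 09:45–13:45, 15:00–15:30.
Mina ∩ Uma ∩ Beatriz: 10:30–10:45, 11:15–12:00, 12:45–13:45, 15:00–15:30.
Mina ∩ Uma ∩ Beatriz ∩ Dana: 10:30–10:45, 11:30–12:00.
Mina ∩ Uma ∩ Beatriz ∩ Dana ∩ Yolanda: 10:30–10:45, 11:30–12:00.
Restricted to 10:30–16:45: 10:30–10:45, 11:30–12:00.
Windows ≥ 15 min: 10:30–10:45, 11:30–12:00.
Earliest such window starts at 10:30.

10:30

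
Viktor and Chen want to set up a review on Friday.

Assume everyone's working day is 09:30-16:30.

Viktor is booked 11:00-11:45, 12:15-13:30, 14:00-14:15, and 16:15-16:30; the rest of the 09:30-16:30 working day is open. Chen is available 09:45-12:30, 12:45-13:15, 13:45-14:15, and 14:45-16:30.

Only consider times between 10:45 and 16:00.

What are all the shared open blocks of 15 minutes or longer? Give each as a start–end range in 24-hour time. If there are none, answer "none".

Viktor free within 09:30–16:30: 09:30–11:00, 11:45–12:15, 13:30–14:00, 14:15–16:15.
Viktor ∩ Chen: 09:45–11:00, 11:45–12:15, 13:45–14:00, 14:45–16:15.
Restricted to 10:45–16:00: 10:45–11:00, 11:45–12:15, 13:45–14:00, 14:45–16:00.
Windows ≥ 15 min: 10:45–11:00, 11:45–12:15, 13:45–14:00, 14:45–16:00.

10:45–11:00, 11:45–12:15, 13:45–14:00, 14:45–16:00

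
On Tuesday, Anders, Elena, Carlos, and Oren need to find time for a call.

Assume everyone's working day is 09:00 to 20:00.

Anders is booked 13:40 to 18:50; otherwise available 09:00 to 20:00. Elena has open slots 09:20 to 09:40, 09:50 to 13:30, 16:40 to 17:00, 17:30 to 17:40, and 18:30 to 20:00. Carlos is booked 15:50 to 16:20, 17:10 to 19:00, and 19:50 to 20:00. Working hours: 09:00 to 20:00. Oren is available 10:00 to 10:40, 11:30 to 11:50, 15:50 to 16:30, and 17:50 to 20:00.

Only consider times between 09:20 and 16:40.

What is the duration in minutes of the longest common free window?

40 minutes

Anders free within 09:00–20:00: 09:00–13:40, 18:50–20:00.
Carlos free within 09:00–20:00: 09:00–15:50, 16:20–17:10, 19:00–19:50.
Anders ∩ Elena: 09:20–09:40, 09:50–13:30, 18:50–20:00.
Anders ∩ Elena ∩ Carlos: 09:20–09:40, 09:50–13:30, 19:00–19:50.
Anders ∩ Elena ∩ Carlos ∩ Oren: 10:00–10:40, 11:30–11:50, 19:00–19:50.
Restricted to 09:20–16:40: 10:00–10:40, 11:30–11:50.
Common window lengths: 40, 20 min; longest is 40.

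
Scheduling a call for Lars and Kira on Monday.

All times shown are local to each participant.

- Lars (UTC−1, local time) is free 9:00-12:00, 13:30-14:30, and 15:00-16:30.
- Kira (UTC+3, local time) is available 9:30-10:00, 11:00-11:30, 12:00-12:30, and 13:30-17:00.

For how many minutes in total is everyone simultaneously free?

Lars → UTC: 10:00–13:00, 14:30–15:30, 16:00–17:30.
Kira → UTC: 06:30–07:00, 08:00–08:30, 09:00–09:30, 10:30–14:00.
Lars ∩ Kira: 10:30–13:00.
Total common minutes: 150.

150 minutes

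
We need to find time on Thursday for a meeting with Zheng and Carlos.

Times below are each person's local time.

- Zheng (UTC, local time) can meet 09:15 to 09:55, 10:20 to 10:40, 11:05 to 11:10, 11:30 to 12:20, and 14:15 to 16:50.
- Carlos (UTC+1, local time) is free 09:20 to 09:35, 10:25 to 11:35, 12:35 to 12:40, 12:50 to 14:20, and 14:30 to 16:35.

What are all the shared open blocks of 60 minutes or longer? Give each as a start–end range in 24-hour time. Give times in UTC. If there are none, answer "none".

Zheng → UTC: 09:15–09:55, 10:20–10:40, 11:05–11:10, 11:30–12:20, 14:15–16:50.
Carlos → UTC: 08:20–08:35, 09:25–10:35, 11:35–11:40, 11:50–13:20, 13:30–15:35.
Zheng ∩ Carlos: 09:25–09:55, 10:20–10:35, 11:35–11:40, 11:50–12:20, 14:15–15:35.
Windows ≥ 60 min: 14:15–15:35.

14:15–15:35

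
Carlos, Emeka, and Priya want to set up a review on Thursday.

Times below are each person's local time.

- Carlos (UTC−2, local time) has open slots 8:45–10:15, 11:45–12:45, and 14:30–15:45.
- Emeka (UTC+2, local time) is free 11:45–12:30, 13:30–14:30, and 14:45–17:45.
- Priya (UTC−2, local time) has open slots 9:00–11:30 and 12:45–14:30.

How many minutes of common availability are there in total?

45 minutes

Carlos → UTC: 10:45–12:15, 13:45–14:45, 16:30–17:45.
Emeka → UTC: 09:45–10:30, 11:30–12:30, 12:45–15:45.
Priya → UTC: 11:00–13:30, 14:45–16:30.
Carlos ∩ Emeka: 11:30–12:15, 13:45–14:45.
Carlos ∩ Emeka ∩ Priya: 11:30–12:15.
Total common minutes: 45.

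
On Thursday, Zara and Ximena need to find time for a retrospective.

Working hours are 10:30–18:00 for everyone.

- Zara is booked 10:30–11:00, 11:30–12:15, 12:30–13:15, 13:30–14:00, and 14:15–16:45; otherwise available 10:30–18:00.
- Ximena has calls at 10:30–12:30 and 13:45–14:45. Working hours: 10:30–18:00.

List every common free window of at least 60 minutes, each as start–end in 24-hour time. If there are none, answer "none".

Zara free within 10:30–18:00: 11:00–11:30, 12:15–12:30, 13:15–13:30, 14:00–14:15, 16:45–18:00.
Ximena free within 10:30–18:00: 12:30–13:45, 14:45–18:00.
Zara ∩ Ximena: 13:15–13:30, 16:45–18:00.
Windows ≥ 60 min: 16:45–18:00.

16:45–18:00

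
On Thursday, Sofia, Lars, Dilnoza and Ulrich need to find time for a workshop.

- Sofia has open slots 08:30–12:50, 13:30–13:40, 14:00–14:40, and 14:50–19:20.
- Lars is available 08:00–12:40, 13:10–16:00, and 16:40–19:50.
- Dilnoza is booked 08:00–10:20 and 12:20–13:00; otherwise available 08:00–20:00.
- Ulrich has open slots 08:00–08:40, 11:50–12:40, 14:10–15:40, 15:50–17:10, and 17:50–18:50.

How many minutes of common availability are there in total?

Dilnoza free within 08:00–20:00: 10:20–12:20, 13:00–20:00.
Sofia ∩ Lars: 08:30–12:40, 13:30–13:40, 14:00–14:40, 14:50–16:00, 16:40–19:20.
Sofia ∩ Lars ∩ Dilnoza: 10:20–12:20, 13:30–13:40, 14:00–14:40, 14:50–16:00, 16:40–19:20.
Sofia ∩ Lars ∩ Dilnoza ∩ Ulrich: 11:50–12:20, 14:10–14:40, 14:50–15:40, 15:50–16:00, 16:40–17:10, 17:50–18:50.
Total common minutes: 30 + 30 + 50 + 10 + 30 + 60 = 210.

210 minutes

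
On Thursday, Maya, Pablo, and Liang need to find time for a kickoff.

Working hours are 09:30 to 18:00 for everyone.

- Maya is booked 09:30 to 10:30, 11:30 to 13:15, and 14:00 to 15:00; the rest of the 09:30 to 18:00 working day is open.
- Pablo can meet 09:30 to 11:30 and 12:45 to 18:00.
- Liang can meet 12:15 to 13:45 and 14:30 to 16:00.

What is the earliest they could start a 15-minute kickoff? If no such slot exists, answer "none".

Maya free within 09:30–18:00: 10:30–11:30, 13:15–14:00, 15:00–18:00.
Maya ∩ Pablo: 10:30–11:30, 13:15–14:00, 15:00–18:00.
Maya ∩ Pablo ∩ Liang: 13:15–13:45, 15:00–16:00.
Windows ≥ 15 min: 13:15–13:45, 15:00–16:00.
Earliest such window starts at 13:15.

13:15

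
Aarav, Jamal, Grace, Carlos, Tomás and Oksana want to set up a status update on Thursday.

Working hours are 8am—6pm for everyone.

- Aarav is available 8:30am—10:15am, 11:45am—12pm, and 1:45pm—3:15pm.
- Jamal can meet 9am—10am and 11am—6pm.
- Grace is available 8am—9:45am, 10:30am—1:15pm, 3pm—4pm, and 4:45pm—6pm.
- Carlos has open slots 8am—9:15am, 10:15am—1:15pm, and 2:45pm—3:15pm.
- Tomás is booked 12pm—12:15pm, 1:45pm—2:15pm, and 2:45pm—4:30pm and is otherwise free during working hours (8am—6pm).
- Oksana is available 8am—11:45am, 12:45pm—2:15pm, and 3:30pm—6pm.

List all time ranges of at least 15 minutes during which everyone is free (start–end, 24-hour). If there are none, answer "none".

Tomás free within 08:00–18:00: 08:00–12:00, 12:15–13:45, 14:15–14:45, 16:30–18:00.
Aarav ∩ Jamal: 09:00–10:00, 11:45–12:00, 13:45–15:15.
Aarav ∩ Jamal ∩ Grace: 09:00–09:45, 11:45–12:00, 15:00–15:15.
Aarav ∩ Jamal ∩ Grace ∩ Carlos: 09:00–09:15, 11:45–12:00, 15:00–15:15.
Aarav ∩ Jamal ∩ Grace ∩ Carlos ∩ Tomás: 09:00–09:15, 11:45–12:00.
Aarav ∩ Jamal ∩ Grace ∩ Carlos ∩ Tomás ∩ Oksana: 09:00–09:15.
Windows ≥ 15 min: 09:00–09:15.

09:00–09:15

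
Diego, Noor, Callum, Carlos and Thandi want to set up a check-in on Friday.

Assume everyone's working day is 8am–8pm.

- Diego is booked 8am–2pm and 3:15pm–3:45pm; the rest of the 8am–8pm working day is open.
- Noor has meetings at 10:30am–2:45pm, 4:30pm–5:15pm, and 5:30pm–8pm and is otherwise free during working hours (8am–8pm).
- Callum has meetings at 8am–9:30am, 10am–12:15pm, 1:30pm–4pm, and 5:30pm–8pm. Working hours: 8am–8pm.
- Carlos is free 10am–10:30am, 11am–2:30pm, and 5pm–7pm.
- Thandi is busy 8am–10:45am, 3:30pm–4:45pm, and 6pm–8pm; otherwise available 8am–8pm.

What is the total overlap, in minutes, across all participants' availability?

Diego free within 08:00–20:00: 14:00–15:15, 15:45–20:00.
Noor free within 08:00–20:00: 08:00–10:30, 14:45–16:30, 17:15–17:30.
Callum free within 08:00–20:00: 09:30–10:00, 12:15–13:30, 16:00–17:30.
Thandi free within 08:00–20:00: 10:45–15:30, 16:45–18:00.
Diego ∩ Noor: 14:45–15:15, 15:45–16:30, 17:15–17:30.
Diego ∩ Noor ∩ Callum: 16:00–16:30, 17:15–17:30.
Diego ∩ Noor ∩ Callum ∩ Carlos: 17:15–17:30.
Diego ∩ Noor ∩ Callum ∩ Carlos ∩ Thandi: 17:15–17:30.
Total common minutes: 15.

15 minutes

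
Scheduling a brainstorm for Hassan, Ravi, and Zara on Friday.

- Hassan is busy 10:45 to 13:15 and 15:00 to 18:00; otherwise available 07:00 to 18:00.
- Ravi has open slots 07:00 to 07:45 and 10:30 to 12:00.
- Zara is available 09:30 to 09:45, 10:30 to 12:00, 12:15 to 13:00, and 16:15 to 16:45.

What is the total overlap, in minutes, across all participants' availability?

15 minutes

Hassan free within 07:00–18:00: 07:00–10:45, 13:15–15:00.
Hassan ∩ Ravi: 07:00–07:45, 10:30–10:45.
Hassan ∩ Ravi ∩ Zara: 10:30–10:45.
Total common minutes: 15.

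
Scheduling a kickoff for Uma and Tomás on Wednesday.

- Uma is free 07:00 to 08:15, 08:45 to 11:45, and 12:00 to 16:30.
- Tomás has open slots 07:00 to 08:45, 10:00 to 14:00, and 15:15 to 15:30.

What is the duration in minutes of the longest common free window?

Uma ∩ Tomás: 07:00–08:15, 10:00–11:45, 12:00–14:00, 15:15–15:30.
Common window lengths: 75, 105, 120, 15 min; longest is 120.

120 minutes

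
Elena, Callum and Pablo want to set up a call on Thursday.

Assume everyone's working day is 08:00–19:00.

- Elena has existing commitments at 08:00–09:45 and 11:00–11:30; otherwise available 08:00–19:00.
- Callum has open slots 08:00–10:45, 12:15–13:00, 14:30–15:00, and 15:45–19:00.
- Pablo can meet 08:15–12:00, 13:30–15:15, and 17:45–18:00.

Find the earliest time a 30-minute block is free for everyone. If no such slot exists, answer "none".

Elena free within 08:00–19:00: 09:45–11:00, 11:30–19:00.
Elena ∩ Callum: 09:45–10:45, 12:15–13:00, 14:30–15:00, 15:45–19:00.
Elena ∩ Callum ∩ Pablo: 09:45–10:45, 14:30–15:00, 17:45–18:00.
Windows ≥ 30 min: 09:45–10:45, 14:30–15:00.
Earliest such window starts at 09:45.

09:45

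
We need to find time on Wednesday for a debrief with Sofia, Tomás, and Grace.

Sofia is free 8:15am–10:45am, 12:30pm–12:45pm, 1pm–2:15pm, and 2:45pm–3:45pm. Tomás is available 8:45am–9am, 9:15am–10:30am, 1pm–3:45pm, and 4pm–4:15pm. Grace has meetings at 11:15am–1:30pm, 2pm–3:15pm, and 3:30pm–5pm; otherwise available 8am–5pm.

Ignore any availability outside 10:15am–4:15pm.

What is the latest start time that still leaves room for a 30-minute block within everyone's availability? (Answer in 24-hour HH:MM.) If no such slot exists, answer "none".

Grace free within 08:00–17:00: 08:00–11:15, 13:30–14:00, 15:15–15:30.
Sofia ∩ Tomás: 08:45–09:00, 09:15–10:30, 13:00–14:15, 14:45–15:45.
Sofia ∩ Tomás ∩ Grace: 08:45–09:00, 09:15–10:30, 13:30–14:00, 15:15–15:30.
Restricted to 10:15–16:15: 10:15–10:30, 13:30–14:00, 15:15–15:30.
Windows ≥ 30 min: 13:30–14:00.
Latest start in the last window 13:30–14:00 is 14:00 − 30 min = 13:30.

13:30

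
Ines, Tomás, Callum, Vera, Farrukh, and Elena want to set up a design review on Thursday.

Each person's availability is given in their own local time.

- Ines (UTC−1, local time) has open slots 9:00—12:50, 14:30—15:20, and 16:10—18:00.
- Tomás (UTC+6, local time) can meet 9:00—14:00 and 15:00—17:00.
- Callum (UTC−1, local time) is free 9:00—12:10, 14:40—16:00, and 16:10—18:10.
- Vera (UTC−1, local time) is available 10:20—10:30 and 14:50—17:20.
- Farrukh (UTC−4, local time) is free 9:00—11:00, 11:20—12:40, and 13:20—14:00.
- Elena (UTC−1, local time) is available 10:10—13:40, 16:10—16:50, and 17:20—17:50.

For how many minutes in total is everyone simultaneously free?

0 minutes

Ines → UTC: 10:00–13:50, 15:30–16:20, 17:10–19:00.
Tomás → UTC: 03:00–08:00, 09:00–11:00.
Callum → UTC: 10:00–13:10, 15:40–17:00, 17:10–19:10.
Vera → UTC: 11:20–11:30, 15:50–18:20.
Farrukh → UTC: 13:00–15:00, 15:20–16:40, 17:20–18:00.
Elena → UTC: 11:10–14:40, 17:10–17:50, 18:20–18:50.
Ines ∩ Tomás: 10:00–11:00.
Ines ∩ Tomás ∩ Callum: 10:00–11:00.
Ines ∩ Tomás ∩ Callum ∩ Vera: (none).
Ines ∩ Tomás ∩ Callum ∩ Vera ∩ Farrukh: (none).
Ines ∩ Tomás ∩ Callum ∩ Vera ∩ Farrukh ∩ Elena: (none).
Total common minutes: 0.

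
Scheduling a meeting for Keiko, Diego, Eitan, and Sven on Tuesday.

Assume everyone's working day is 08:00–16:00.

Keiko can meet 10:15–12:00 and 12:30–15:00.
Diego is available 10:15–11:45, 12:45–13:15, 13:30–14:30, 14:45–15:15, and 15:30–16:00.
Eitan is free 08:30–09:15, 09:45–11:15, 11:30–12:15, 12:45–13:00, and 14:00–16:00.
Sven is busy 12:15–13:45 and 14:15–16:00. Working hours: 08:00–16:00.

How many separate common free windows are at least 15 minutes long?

Sven free within 08:00–16:00: 08:00–12:15, 13:45–14:15.
Keiko ∩ Diego: 10:15–11:45, 12:45–13:15, 13:30–14:30, 14:45–15:00.
Keiko ∩ Diego ∩ Eitan: 10:15–11:15, 11:30–11:45, 12:45–13:00, 14:00–14:30, 14:45–15:00.
Keiko ∩ Diego ∩ Eitan ∩ Sven: 10:15–11:15, 11:30–11:45, 14:00–14:15.
Windows ≥ 15 min: 10:15–11:15, 11:30–11:45, 14:00–14:15.
That's 3 windows.

3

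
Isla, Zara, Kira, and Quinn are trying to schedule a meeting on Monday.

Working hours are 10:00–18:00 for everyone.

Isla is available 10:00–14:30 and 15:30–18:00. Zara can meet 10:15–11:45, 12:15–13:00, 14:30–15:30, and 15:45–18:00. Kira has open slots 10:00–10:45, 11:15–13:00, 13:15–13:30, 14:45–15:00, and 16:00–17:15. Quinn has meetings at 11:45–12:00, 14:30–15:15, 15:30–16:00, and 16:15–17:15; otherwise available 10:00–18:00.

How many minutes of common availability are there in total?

Quinn free within 10:00–18:00: 10:00–11:45, 12:00–14:30, 15:15–15:30, 16:00–16:15, 17:15–18:00.
Isla ∩ Zara: 10:15–11:45, 12:15–13:00, 15:45–18:00.
Isla ∩ Zara ∩ Kira: 10:15–10:45, 11:15–11:45, 12:15–13:00, 16:00–17:15.
Isla ∩ Zara ∩ Kira ∩ Quinn: 10:15–10:45, 11:15–11:45, 12:15–13:00, 16:00–16:15.
Total common minutes: 30 + 30 + 45 + 15 = 120.

120 minutes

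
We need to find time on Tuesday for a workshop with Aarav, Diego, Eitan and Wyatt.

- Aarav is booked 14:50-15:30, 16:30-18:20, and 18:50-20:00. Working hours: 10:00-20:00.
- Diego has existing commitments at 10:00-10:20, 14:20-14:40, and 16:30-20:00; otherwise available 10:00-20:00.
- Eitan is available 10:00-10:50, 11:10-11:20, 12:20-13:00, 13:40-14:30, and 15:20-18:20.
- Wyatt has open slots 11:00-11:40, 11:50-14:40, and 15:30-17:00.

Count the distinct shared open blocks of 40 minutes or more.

Aarav free within 10:00–20:00: 10:00–14:50, 15:30–16:30, 18:20–18:50.
Diego free within 10:00–20:00: 10:20–14:20, 14:40–16:30.
Aarav ∩ Diego: 10:20–14:20, 14:40–14:50, 15:30–16:30.
Aarav ∩ Diego ∩ Eitan: 10:20–10:50, 11:10–11:20, 12:20–13:00, 13:40–14:20, 15:30–16:30.
Aarav ∩ Diego ∩ Eitan ∩ Wyatt: 11:10–11:20, 12:20–13:00, 13:40–14:20, 15:30–16:30.
Windows ≥ 40 min: 12:20–13:00, 13:40–14:20, 15:30–16:30.
That's 3 windows.

3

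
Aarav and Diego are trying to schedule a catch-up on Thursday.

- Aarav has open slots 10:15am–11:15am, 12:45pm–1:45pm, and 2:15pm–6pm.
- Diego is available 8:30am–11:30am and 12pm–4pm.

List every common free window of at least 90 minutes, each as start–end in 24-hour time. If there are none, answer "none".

Aarav ∩ Diego: 10:15–11:15, 12:45–13:45, 14:15–16:00.
Windows ≥ 90 min: 14:15–16:00.

14:15–16:00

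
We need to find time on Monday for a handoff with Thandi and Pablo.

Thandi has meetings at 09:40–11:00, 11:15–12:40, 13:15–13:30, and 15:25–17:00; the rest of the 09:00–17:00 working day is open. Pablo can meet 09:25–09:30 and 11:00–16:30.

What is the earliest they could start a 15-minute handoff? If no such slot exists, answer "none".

Thandi free within 09:00–17:00: 09:00–09:40, 11:00–11:15, 12:40–13:15, 13:30–15:25.
Thandi ∩ Pablo: 09:25–09:30, 11:00–11:15, 12:40–13:15, 13:30–15:25.
Windows ≥ 15 min: 11:00–11:15, 12:40–13:15, 13:30–15:25.
Earliest such window starts at 11:00.

11:00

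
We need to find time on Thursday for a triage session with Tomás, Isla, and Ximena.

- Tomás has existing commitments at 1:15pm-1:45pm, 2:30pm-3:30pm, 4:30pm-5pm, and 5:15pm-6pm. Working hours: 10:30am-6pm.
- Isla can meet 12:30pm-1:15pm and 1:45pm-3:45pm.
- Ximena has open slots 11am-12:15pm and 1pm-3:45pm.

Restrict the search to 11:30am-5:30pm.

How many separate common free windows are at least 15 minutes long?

3

Tomás free within 10:30–18:00: 10:30–13:15, 13:45–14:30, 15:30–16:30, 17:00–17:15.
Tomás ∩ Isla: 12:30–13:15, 13:45–14:30, 15:30–15:45.
Tomás ∩ Isla ∩ Ximena: 13:00–13:15, 13:45–14:30, 15:30–15:45.
Restricted to 11:30–17:30: 13:00–13:15, 13:45–14:30, 15:30–15:45.
Windows ≥ 15 min: 13:00–13:15, 13:45–14:30, 15:30–15:45.
That's 3 windows.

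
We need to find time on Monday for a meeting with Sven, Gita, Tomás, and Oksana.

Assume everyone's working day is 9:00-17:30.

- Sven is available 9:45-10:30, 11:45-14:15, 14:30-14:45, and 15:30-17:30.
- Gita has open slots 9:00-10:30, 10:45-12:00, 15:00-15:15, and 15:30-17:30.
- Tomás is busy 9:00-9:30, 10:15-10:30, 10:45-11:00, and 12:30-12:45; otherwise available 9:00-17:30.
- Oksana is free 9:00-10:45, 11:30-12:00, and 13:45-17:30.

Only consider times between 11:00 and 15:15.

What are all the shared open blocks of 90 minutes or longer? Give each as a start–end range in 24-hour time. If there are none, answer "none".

none

Tomás free within 09:00–17:30: 09:30–10:15, 10:30–10:45, 11:00–12:30, 12:45–17:30.
Sven ∩ Gita: 09:45–10:30, 11:45–12:00, 15:30–17:30.
Sven ∩ Gita ∩ Tomás: 09:45–10:15, 11:45–12:00, 15:30–17:30.
Sven ∩ Gita ∩ Tomás ∩ Oksana: 09:45–10:15, 11:45–12:00, 15:30–17:30.
Restricted to 11:00–15:15: 11:45–12:00.
Windows ≥ 90 min: (none).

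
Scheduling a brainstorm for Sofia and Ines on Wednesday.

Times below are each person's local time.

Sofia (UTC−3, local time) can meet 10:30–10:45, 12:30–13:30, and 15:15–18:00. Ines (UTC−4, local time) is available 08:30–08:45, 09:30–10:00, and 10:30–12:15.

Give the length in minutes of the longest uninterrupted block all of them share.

45 minutes

Sofia → UTC: 13:30–13:45, 15:30–16:30, 18:15–21:00.
Ines → UTC: 12:30–12:45, 13:30–14:00, 14:30–16:15.
Sofia ∩ Ines: 13:30–13:45, 15:30–16:15.
Common window lengths: 15, 45 min; longest is 45.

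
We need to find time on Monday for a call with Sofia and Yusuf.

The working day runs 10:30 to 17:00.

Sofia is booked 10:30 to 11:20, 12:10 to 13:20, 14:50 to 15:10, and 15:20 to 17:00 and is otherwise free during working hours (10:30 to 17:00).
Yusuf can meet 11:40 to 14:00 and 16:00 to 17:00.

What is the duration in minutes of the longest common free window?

40 minutes

Sofia free within 10:30–17:00: 11:20–12:10, 13:20–14:50, 15:10–15:20.
Sofia ∩ Yusuf: 11:40–12:10, 13:20–14:00.
Common window lengths: 30, 40 min; longest is 40.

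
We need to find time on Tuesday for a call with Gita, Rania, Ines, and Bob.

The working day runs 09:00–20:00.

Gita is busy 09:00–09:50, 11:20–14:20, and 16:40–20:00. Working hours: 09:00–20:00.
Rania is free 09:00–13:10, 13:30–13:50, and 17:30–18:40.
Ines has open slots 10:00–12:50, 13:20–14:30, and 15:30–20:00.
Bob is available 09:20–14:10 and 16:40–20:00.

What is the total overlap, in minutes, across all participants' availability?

80 minutes

Gita free within 09:00–20:00: 09:50–11:20, 14:20–16:40.
Gita ∩ Rania: 09:50–11:20.
Gita ∩ Rania ∩ Ines: 10:00–11:20.
Gita ∩ Rania ∩ Ines ∩ Bob: 10:00–11:20.
Total common minutes: 80.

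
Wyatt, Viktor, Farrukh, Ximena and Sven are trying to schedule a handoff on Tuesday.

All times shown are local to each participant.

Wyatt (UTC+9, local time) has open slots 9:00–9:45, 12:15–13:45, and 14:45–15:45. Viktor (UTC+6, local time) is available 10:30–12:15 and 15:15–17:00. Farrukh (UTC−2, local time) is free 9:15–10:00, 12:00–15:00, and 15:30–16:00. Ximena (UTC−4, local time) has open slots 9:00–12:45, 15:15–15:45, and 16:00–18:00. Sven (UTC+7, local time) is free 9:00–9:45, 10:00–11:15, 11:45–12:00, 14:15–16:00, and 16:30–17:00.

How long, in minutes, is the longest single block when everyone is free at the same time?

0 minutes

Wyatt → UTC: 00:00–00:45, 03:15–04:45, 05:45–06:45.
Viktor → UTC: 04:30–06:15, 09:15–11:00.
Farrukh → UTC: 11:15–12:00, 14:00–17:00, 17:30–18:00.
Ximena → UTC: 13:00–16:45, 19:15–19:45, 20:00–22:00.
Sven → UTC: 02:00–02:45, 03:00–04:15, 04:45–05:00, 07:15–09:00, 09:30–10:00.
Wyatt ∩ Viktor: 04:30–04:45, 05:45–06:15.
Wyatt ∩ Viktor ∩ Farrukh: (none).
Wyatt ∩ Viktor ∩ Farrukh ∩ Ximena: (none).
Wyatt ∩ Viktor ∩ Farrukh ∩ Ximena ∩ Sven: (none).
No common window.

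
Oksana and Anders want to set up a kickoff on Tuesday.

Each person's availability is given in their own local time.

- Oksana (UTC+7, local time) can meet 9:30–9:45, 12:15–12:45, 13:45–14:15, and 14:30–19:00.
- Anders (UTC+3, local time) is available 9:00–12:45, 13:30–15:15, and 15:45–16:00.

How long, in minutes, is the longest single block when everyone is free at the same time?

135 minutes

Oksana → UTC: 02:30–02:45, 05:15–05:45, 06:45–07:15, 07:30–12:00.
Anders → UTC: 06:00–09:45, 10:30–12:15, 12:45–13:00.
Oksana ∩ Anders: 06:45–07:15, 07:30–09:45, 10:30–12:00.
Common window lengths: 30, 135, 90 min; longest is 135.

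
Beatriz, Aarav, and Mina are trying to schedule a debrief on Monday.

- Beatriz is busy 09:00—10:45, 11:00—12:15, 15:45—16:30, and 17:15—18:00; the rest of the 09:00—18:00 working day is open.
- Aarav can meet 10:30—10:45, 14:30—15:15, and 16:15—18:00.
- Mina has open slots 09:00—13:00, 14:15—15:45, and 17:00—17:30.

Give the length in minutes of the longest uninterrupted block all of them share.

Beatriz free within 09:00–18:00: 10:45–11:00, 12:15–15:45, 16:30–17:15.
Beatriz ∩ Aarav: 14:30–15:15, 16:30–17:15.
Beatriz ∩ Aarav ∩ Mina: 14:30–15:15, 17:00–17:15.
Common window lengths: 45, 15 min; longest is 45.

45 minutes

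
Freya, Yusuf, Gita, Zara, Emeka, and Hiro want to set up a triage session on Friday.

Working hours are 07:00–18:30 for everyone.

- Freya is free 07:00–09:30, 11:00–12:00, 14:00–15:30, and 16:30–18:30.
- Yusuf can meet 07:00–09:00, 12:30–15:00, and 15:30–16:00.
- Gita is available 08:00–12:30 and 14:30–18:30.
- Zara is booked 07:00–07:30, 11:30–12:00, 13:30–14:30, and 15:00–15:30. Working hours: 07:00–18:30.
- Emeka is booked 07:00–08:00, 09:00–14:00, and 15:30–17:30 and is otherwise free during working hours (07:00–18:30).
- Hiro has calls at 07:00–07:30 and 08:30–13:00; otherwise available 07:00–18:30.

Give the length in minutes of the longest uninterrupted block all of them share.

30 minutes

Zara free within 07:00–18:30: 07:30–11:30, 12:00–13:30, 14:30–15:00, 15:30–18:30.
Emeka free within 07:00–18:30: 08:00–09:00, 14:00–15:30, 17:30–18:30.
Hiro free within 07:00–18:30: 07:30–08:30, 13:00–18:30.
Freya ∩ Yusuf: 07:00–09:00, 14:00–15:00.
Freya ∩ Yusuf ∩ Gita: 08:00–09:00, 14:30–15:00.
Freya ∩ Yusuf ∩ Gita ∩ Zara: 08:00–09:00, 14:30–15:00.
Freya ∩ Yusuf ∩ Gita ∩ Zara ∩ Emeka: 08:00–09:00, 14:30–15:00.
Freya ∩ Yusuf ∩ Gita ∩ Zara ∩ Emeka ∩ Hiro: 08:00–08:30, 14:30–15:00.
Common window lengths: 30, 30 min; longest is 30.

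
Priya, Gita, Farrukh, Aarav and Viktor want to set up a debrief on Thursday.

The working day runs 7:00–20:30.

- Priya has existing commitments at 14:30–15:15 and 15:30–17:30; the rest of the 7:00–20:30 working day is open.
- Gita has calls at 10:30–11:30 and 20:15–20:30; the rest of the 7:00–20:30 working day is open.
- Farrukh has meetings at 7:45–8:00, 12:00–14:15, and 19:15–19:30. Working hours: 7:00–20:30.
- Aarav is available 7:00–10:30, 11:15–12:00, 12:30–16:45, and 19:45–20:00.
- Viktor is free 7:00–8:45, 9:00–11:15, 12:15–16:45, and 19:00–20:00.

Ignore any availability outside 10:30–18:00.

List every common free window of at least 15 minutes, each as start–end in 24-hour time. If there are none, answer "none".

Priya free within 07:00–20:30: 07:00–14:30, 15:15–15:30, 17:30–20:30.
Gita free within 07:00–20:30: 07:00–10:30, 11:30–20:15.
Farrukh free within 07:00–20:30: 07:00–07:45, 08:00–12:00, 14:15–19:15, 19:30–20:30.
Priya ∩ Gita: 07:00–10:30, 11:30–14:30, 15:15–15:30, 17:30–20:15.
Priya ∩ Gita ∩ Farrukh: 07:00–07:45, 08:00–10:30, 11:30–12:00, 14:15–14:30, 15:15–15:30, 17:30–19:15, 19:30–20:15.
Priya ∩ Gita ∩ Farrukh ∩ Aarav: 07:00–07:45, 08:00–10:30, 11:30–12:00, 14:15–14:30, 15:15–15:30, 19:45–20:00.
Priya ∩ Gita ∩ Farrukh ∩ Aarav ∩ Viktor: 07:00–07:45, 08:00–08:45, 09:00–10:30, 14:15–14:30, 15:15–15:30, 19:45–20:00.
Restricted to 10:30–18:00: 14:15–14:30, 15:15–15:30.
Windows ≥ 15 min: 14:15–14:30, 15:15–15:30.

14:15–14:30, 15:15–15:30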